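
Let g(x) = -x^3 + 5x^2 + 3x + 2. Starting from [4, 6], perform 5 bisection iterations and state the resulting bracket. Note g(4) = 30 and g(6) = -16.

[5.5625, 5.625]

x = 5 gives g = 17, positive; keep [5, 6]
x = 5.5 gives g = 3.375, positive; keep [5.5, 6]
x = 5.75 gives g = -5.546875, negative; keep [5.5, 5.75]
x = 5.625 gives g = -0.9004, negative; keep [5.5, 5.625]
x = 5.5625 gives g = 1.283, positive; keep [5.5625, 5.625]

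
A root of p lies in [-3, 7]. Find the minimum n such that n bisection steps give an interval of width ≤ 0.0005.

15

Width after n steps is 10/2^n. Need 2^n ≥ 10/0.0005 = 20000.
2^14 = 16384 < 20000 ≤ 2^15 = 32768, so n = 15.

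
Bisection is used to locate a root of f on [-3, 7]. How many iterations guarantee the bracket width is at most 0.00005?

Width after n steps is 10/2^n. Need 2^n ≥ 10/0.00005 = 200000.
2^17 = 131072 < 200000 ≤ 2^18 = 262144, so n = 18.

18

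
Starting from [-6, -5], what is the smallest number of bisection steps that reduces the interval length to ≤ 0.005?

8

Width after n steps is 1/2^n. Need 2^n ≥ 1/0.005 = 200.
2^7 = 128 < 200 ≤ 2^8 = 256, so n = 8.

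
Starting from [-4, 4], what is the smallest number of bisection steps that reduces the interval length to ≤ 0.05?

Width after n steps is 8/2^n. Need 2^n ≥ 8/0.05 = 160.
2^7 = 128 < 160 ≤ 2^8 = 256, so n = 8.

8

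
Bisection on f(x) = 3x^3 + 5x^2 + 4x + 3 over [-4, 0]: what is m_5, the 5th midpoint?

m = -2, f(m) = -9 (−); new bracket [-2, 0]
m = -1, f(m) = 1 (+); new bracket [-2, -1]
m = -1.5, f(m) = -1.875 (−); new bracket [-1.5, -1]
m = -1.25, f(m) = -0.0469 (−); new bracket [-1.25, -1]
m = -1.125, f(m) = 0.5566 (+); new bracket [-1.25, -1.125]

-1.125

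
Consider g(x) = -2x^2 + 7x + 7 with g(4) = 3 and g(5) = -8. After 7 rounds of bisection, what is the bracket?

x = 4.5 gives g = -2, negative; keep [4, 4.5]
x = 4.25 gives g = 0.625, positive; keep [4.25, 4.5]
x = 4.375 gives g = -0.65625, negative; keep [4.25, 4.375]
x = 4.3125 gives g = -0.0078, negative; keep [4.25, 4.3125]
x = 4.28125 gives g = 0.3105, positive; keep [4.28125, 4.3125]
x = 4.296875 gives g = 0.1519, positive; keep [4.296875, 4.3125]
x = 4.3046875 gives g = 0.0721, positive; keep [4.3046875, 4.3125]

[4.3046875, 4.3125]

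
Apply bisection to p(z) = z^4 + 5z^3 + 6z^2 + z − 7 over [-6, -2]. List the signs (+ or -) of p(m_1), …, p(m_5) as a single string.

p(-4) = 21 > 0, so the root lies in [-4, -2]
p(-3) = -10 < 0, so the root lies in [-4, -3]
p(-3.5) = -1.3125 < 0, so the root lies in [-4, -3.5]
p(-3.75) = 7.707 > 0, so the root lies in [-3.75, -3.5]
p(-3.625) = 2.7209 > 0, so the root lies in [-3.625, -3.5]

+--++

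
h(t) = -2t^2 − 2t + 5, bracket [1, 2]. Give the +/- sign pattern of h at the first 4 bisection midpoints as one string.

h(1.5) = -2.5 < 0, so the root lies in [1, 1.5]
h(1.25) = -0.625 < 0, so the root lies in [1, 1.25]
h(1.125) = 0.21875 > 0, so the root lies in [1.125, 1.25]
h(1.1875) = -0.1953 < 0, so the root lies in [1.125, 1.1875]

--+-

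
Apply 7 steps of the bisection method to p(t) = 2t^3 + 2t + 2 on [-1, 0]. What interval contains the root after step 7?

[-0.6875, -0.6796875]

p(-0.5) = 0.75 > 0, so the root lies in [-1, -0.5]
p(-0.75) = -0.34375 < 0, so the root lies in [-0.75, -0.5]
p(-0.625) = 0.261719 > 0, so the root lies in [-0.75, -0.625]
p(-0.6875) = -0.0249 < 0, so the root lies in [-0.6875, -0.625]
p(-0.65625) = 0.1223 > 0, so the root lies in [-0.6875, -0.65625]
p(-0.671875) = 0.0497 > 0, so the root lies in [-0.6875, -0.671875]
p(-0.6796875) = 0.0126 > 0, so the root lies in [-0.6875, -0.6796875]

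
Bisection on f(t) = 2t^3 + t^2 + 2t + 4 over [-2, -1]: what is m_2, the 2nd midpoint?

-1.25

m = -1.5, f(m) = -3.5 (−); new bracket [-1.5, -1]
m = -1.25, f(m) = -0.84375 (−); new bracket [-1.25, -1]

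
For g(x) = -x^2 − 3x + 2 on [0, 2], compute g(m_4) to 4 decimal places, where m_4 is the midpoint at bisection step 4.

x = 1 gives g = -2, negative; keep [0, 1]
x = 0.5 gives g = 0.25, positive; keep [0.5, 1]
x = 0.75 gives g = -0.8125, negative; keep [0.5, 0.75]
x = 0.625 gives g = -0.2656, negative; keep [0.5, 0.625]

-0.2656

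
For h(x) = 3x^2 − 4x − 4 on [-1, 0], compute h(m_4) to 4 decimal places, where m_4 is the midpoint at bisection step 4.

0.1680

m = -0.5, h(m) = -1.25 (−); new bracket [-1, -0.5]
m = -0.75, h(m) = 0.6875 (+); new bracket [-0.75, -0.5]
m = -0.625, h(m) = -0.328125 (−); new bracket [-0.75, -0.625]
m = -0.6875, h(m) = 0.168 (+); new bracket [-0.6875, -0.625]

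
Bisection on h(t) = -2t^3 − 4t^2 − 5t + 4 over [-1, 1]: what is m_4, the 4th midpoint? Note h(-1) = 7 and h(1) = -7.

t = 0 gives h = 4, positive; keep [0, 1]
t = 0.5 gives h = 0.25, positive; keep [0.5, 1]
t = 0.75 gives h = -2.84375, negative; keep [0.5, 0.75]
t = 0.625 gives h = -1.1758, negative; keep [0.5, 0.625]

0.625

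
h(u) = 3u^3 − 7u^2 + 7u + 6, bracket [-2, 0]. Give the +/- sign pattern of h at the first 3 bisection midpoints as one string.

u = -1 gives h = -11, negative; keep [-1, 0]
u = -0.5 gives h = 0.375, positive; keep [-1, -0.5]
u = -0.75 gives h = -4.453125, negative; keep [-0.75, -0.5]

-+-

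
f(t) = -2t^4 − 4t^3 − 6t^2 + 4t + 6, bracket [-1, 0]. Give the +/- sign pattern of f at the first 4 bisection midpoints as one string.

++-+

f(-0.5) = 2.875 > 0, so the root lies in [-1, -0.5]
f(-0.75) = 0.679688 > 0, so the root lies in [-1, -0.75]
f(-0.875) = -0.586426 < 0, so the root lies in [-0.875, -0.75]
f(-0.8125) = 0.063 > 0, so the root lies in [-0.875, -0.8125]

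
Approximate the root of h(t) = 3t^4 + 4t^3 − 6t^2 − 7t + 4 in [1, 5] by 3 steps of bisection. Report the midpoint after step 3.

midpoint 3: h = 280 > 0 → [1, 3]
midpoint 2: h = 46 > 0 → [1, 2]
midpoint 1.5: h = 8.6875 > 0 → [1, 1.5]

1.5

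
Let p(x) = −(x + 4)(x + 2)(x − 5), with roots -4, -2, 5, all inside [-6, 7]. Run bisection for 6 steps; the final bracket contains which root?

p(0.5) = 50.625 > 0, so the root lies in [0.5, 7]
p(3.75) = 55.703125 > 0, so the root lies in [3.75, 7]
p(5.375) = -25.927734 < 0, so the root lies in [3.75, 5.375]
p(4.5625) = 24.5837 > 0, so the root lies in [4.5625, 5.375]
p(4.96875) = 1.9532 > 0, so the root lies in [4.96875, 5.375]
p(5.171875) = -11.3059 < 0, so the root lies in [4.96875, 5.171875]

5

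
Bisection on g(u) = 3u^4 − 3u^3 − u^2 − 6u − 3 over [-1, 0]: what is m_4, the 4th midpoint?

g(-0.5) = 0.3125 > 0, so the root lies in [-0.5, 0]
g(-0.25) = -1.503906 < 0, so the root lies in [-0.5, -0.25]
g(-0.375) = -0.673096 < 0, so the root lies in [-0.5, -0.375]
g(-0.4375) = -0.2053 < 0, so the root lies in [-0.5, -0.4375]

-0.4375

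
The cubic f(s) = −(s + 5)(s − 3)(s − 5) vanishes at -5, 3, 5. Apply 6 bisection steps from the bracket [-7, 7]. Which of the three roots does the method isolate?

s = 0 gives f = -75, negative; keep [-7, 0]
s = -3.5 gives f = -82.875, negative; keep [-7, -3.5]
s = -5.25 gives f = 21.140625, positive; keep [-5.25, -3.5]
s = -4.375 gives f = -43.2129, negative; keep [-5.25, -4.375]
s = -4.8125 gives f = -14.3738, negative; keep [-5.25, -4.8125]
s = -5.03125 gives f = 2.5176, positive; keep [-5.03125, -4.8125]

-5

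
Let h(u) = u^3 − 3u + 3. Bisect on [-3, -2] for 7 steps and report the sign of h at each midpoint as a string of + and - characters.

h(-2.5) = -5.125 < 0, so the root lies in [-2.5, -2]
h(-2.25) = -1.640625 < 0, so the root lies in [-2.25, -2]
h(-2.125) = -0.220703 < 0, so the root lies in [-2.125, -2]
h(-2.0625) = 0.4138 > 0, so the root lies in [-2.125, -2.0625]
h(-2.09375) = 0.1027 > 0, so the root lies in [-2.125, -2.09375]
h(-2.109375) = -0.0575 < 0, so the root lies in [-2.109375, -2.09375]
h(-2.1015625) = 0.023 > 0, so the root lies in [-2.109375, -2.1015625]

---++-+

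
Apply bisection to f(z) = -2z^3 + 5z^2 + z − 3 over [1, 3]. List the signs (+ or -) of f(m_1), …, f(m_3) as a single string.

+-+

m = 2, f(m) = 3 (+); new bracket [2, 3]
m = 2.5, f(m) = -0.5 (−); new bracket [2, 2.5]
m = 2.25, f(m) = 1.78125 (+); new bracket [2.25, 2.5]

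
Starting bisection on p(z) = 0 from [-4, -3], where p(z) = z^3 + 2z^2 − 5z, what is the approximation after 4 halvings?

-3.4375

z = -3.5 gives p = -0.875, negative; keep [-3.5, -3]
z = -3.25 gives p = 3.046875, positive; keep [-3.5, -3.25]
z = -3.375 gives p = 1.212891, positive; keep [-3.5, -3.375]
z = -3.4375 gives p = 0.2014, positive; keep [-3.5, -3.4375]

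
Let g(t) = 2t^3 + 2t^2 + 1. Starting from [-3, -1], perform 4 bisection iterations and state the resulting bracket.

[-1.375, -1.25]

t = -2 gives g = -7, negative; keep [-2, -1]
t = -1.5 gives g = -1.25, negative; keep [-1.5, -1]
t = -1.25 gives g = 0.21875, positive; keep [-1.5, -1.25]
t = -1.375 gives g = -0.418, negative; keep [-1.375, -1.25]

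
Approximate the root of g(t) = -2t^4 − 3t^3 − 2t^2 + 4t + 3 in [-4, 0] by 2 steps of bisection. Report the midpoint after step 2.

-1

g(-2) = -21 < 0, so the root lies in [-2, 0]
g(-1) = -2 < 0, so the root lies in [-1, 0]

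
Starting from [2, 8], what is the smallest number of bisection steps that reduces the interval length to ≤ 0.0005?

14

Width after n steps is 6/2^n. Need 2^n ≥ 6/0.0005 = 12000.
2^13 = 8192 < 12000 ≤ 2^14 = 16384, so n = 14.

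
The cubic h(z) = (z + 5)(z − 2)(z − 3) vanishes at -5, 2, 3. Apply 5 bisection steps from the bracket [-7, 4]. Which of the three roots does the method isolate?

-5

m = -1.5, h(m) = 55.125 (+); new bracket [-7, -1.5]
m = -4.25, h(m) = 33.984375 (+); new bracket [-7, -4.25]
m = -5.625, h(m) = -41.103516 (−); new bracket [-5.625, -4.25]
m = -4.9375, h(m) = 3.4417 (+); new bracket [-5.625, -4.9375]
m = -5.28125, h(m) = -16.9588 (−); new bracket [-5.28125, -4.9375]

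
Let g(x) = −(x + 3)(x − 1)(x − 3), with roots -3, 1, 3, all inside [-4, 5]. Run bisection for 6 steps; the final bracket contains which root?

x = 0.5 gives g = -4.375, negative; keep [-4, 0.5]
x = -1.75 gives g = -16.328125, negative; keep [-4, -1.75]
x = -2.875 gives g = -2.845703, negative; keep [-4, -2.875]
x = -3.4375 gives g = 12.4978, positive; keep [-3.4375, -2.875]
x = -3.15625 gives g = 3.998, positive; keep [-3.15625, -2.875]
x = -3.015625 gives g = 0.3774, positive; keep [-3.015625, -2.875]

-3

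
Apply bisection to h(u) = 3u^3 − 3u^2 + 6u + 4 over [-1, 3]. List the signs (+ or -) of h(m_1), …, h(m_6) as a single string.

m = 1, h(m) = 10 (+); new bracket [-1, 1]
m = 0, h(m) = 4 (+); new bracket [-1, 0]
m = -0.5, h(m) = -0.125 (−); new bracket [-0.5, 0]
m = -0.25, h(m) = 2.2656 (+); new bracket [-0.5, -0.25]
m = -0.375, h(m) = 1.1699 (+); new bracket [-0.5, -0.375]
m = -0.4375, h(m) = 0.5496 (+); new bracket [-0.5, -0.4375]

++-+++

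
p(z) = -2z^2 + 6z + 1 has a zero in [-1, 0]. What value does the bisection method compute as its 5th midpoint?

m = -0.5, p(m) = -2.5 (−); new bracket [-0.5, 0]
m = -0.25, p(m) = -0.625 (−); new bracket [-0.25, 0]
m = -0.125, p(m) = 0.21875 (+); new bracket [-0.25, -0.125]
m = -0.1875, p(m) = -0.1953 (−); new bracket [-0.1875, -0.125]
m = -0.15625, p(m) = 0.0137 (+); new bracket [-0.1875, -0.15625]

-0.15625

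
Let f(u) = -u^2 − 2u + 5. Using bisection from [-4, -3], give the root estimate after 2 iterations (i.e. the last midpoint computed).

-3.25

m = -3.5, f(m) = -0.25 (−); new bracket [-3.5, -3]
m = -3.25, f(m) = 0.9375 (+); new bracket [-3.5, -3.25]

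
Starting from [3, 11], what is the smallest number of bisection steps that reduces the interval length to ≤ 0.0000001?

Width after n steps is 8/2^n. Need 2^n ≥ 8/0.0000001 = 80000000.
2^26 = 67108864 < 80000000 ≤ 2^27 = 134217728, so n = 27.

27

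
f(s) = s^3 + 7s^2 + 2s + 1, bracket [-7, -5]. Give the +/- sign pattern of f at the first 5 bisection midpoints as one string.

f(-6) = 25 > 0, so the root lies in [-7, -6]
f(-6.5) = 9.125 > 0, so the root lies in [-7, -6.5]
f(-6.75) = -1.109375 < 0, so the root lies in [-6.75, -6.5]
f(-6.625) = 4.209 > 0, so the root lies in [-6.75, -6.625]
f(-6.6875) = 1.6008 > 0, so the root lies in [-6.75, -6.6875]

++-++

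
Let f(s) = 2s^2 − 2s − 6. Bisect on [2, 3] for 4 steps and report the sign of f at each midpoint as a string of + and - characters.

m = 2.5, f(m) = 1.5 (+); new bracket [2, 2.5]
m = 2.25, f(m) = -0.375 (−); new bracket [2.25, 2.5]
m = 2.375, f(m) = 0.53125 (+); new bracket [2.25, 2.375]
m = 2.3125, f(m) = 0.0703 (+); new bracket [2.25, 2.3125]

+-++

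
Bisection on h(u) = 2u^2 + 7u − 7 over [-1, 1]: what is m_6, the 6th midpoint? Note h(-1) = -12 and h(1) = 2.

midpoint 0: h = -7 < 0 → [0, 1]
midpoint 0.5: h = -3 < 0 → [0.5, 1]
midpoint 0.75: h = -0.625 < 0 → [0.75, 1]
midpoint 0.875: h = 0.6562 > 0 → [0.75, 0.875]
midpoint 0.8125: h = 0.0078 > 0 → [0.75, 0.8125]
midpoint 0.78125: h = -0.3105 < 0 → [0.78125, 0.8125]

0.78125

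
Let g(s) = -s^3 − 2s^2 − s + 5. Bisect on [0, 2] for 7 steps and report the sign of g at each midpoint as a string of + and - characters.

+---+++

s = 1 gives g = 1, positive; keep [1, 2]
s = 1.5 gives g = -4.375, negative; keep [1, 1.5]
s = 1.25 gives g = -1.328125, negative; keep [1, 1.25]
s = 1.125 gives g = -0.0801, negative; keep [1, 1.125]
s = 1.0625 gives g = 0.4802, positive; keep [1.0625, 1.125]
s = 1.09375 gives g = 0.2052, positive; keep [1.09375, 1.125]
s = 1.109375 gives g = 0.0639, positive; keep [1.109375, 1.125]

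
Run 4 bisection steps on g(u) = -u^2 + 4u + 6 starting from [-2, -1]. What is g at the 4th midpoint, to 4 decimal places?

-0.1602

u = -1.5 gives g = -2.25, negative; keep [-1.5, -1]
u = -1.25 gives g = -0.5625, negative; keep [-1.25, -1]
u = -1.125 gives g = 0.234375, positive; keep [-1.25, -1.125]
u = -1.1875 gives g = -0.1602, negative; keep [-1.1875, -1.125]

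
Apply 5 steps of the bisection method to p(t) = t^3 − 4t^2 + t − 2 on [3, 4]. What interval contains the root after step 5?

t = 3.5 gives p = -4.625, negative; keep [3.5, 4]
t = 3.75 gives p = -1.765625, negative; keep [3.75, 4]
t = 3.875 gives p = -0.001953, negative; keep [3.875, 4]
t = 3.9375 gives p = 0.9685, positive; keep [3.875, 3.9375]
t = 3.90625 gives p = 0.4757, positive; keep [3.875, 3.90625]

[3.875, 3.90625]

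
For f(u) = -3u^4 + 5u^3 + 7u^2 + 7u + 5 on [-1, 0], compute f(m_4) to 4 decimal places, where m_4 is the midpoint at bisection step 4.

-0.0557

f(-0.5) = 2.4375 > 0, so the root lies in [-1, -0.5]
f(-0.75) = 0.628906 > 0, so the root lies in [-1, -0.75]
f(-0.875) = -0.873779 < 0, so the root lies in [-0.875, -0.75]
f(-0.8125) = -0.0557 < 0, so the root lies in [-0.8125, -0.75]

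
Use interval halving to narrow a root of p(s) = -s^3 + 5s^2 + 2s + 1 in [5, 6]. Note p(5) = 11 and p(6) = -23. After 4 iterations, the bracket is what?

midpoint 5.5: p = -3.125 < 0 → [5, 5.5]
midpoint 5.25: p = 4.609375 > 0 → [5.25, 5.5]
midpoint 5.375: p = 0.916016 > 0 → [5.375, 5.5]
midpoint 5.4375: p = -1.0603 < 0 → [5.375, 5.4375]

[5.375, 5.4375]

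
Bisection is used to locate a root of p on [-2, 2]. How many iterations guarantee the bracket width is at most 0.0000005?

Width after n steps is 4/2^n. Need 2^n ≥ 4/0.0000005 = 8000000.
2^22 = 4194304 < 8000000 ≤ 2^23 = 8388608, so n = 23.

23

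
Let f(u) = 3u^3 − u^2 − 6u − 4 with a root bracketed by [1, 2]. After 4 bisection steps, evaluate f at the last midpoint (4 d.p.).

midpoint 1.5: f = -5.125 < 0 → [1.5, 2]
midpoint 1.75: f = -1.484375 < 0 → [1.75, 2]
midpoint 1.875: f = 1.009766 > 0 → [1.75, 1.875]
midpoint 1.8125: f = -0.2971 < 0 → [1.8125, 1.875]

-0.2971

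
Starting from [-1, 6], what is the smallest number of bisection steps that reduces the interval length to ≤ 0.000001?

23

Width after n steps is 7/2^n. Need 2^n ≥ 7/0.000001 = 7000000.
2^22 = 4194304 < 7000000 ≤ 2^23 = 8388608, so n = 23.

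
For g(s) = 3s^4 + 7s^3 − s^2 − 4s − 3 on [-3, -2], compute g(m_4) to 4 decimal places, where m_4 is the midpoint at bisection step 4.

midpoint -2.5: g = 8.5625 > 0 → [-2.5, -2]
midpoint -2.25: g = -1.910156 < 0 → [-2.5, -2.25]
midpoint -2.375: g = 2.533936 > 0 → [-2.375, -2.25]
midpoint -2.3125: g = 0.1294 > 0 → [-2.3125, -2.25]

0.1294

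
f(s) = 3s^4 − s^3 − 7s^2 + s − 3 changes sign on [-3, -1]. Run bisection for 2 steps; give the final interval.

[-2, -1.5]

m = -2, f(m) = 23 (+); new bracket [-2, -1]
m = -1.5, f(m) = -1.6875 (−); new bracket [-2, -1.5]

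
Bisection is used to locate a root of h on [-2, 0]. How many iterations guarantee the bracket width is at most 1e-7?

25

Width after n steps is 2/2^n. Need 2^n ≥ 2/1e-7 = 20000000.
2^24 = 16777216 < 20000000 ≤ 2^25 = 33554432, so n = 25.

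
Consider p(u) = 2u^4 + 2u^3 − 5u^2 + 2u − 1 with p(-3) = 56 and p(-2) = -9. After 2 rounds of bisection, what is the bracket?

[-2.5, -2.25]

p(-2.5) = 9.625 > 0, so the root lies in [-2.5, -2]
p(-2.25) = -2.335938 < 0, so the root lies in [-2.5, -2.25]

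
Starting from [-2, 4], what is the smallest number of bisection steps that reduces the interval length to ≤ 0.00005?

Width after n steps is 6/2^n. Need 2^n ≥ 6/0.00005 = 120000.
2^16 = 65536 < 120000 ≤ 2^17 = 131072, so n = 17.

17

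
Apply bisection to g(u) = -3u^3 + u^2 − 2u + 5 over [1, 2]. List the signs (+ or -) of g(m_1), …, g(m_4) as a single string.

u = 1.5 gives g = -5.875, negative; keep [1, 1.5]
u = 1.25 gives g = -1.796875, negative; keep [1, 1.25]
u = 1.125 gives g = -0.255859, negative; keep [1, 1.125]
u = 1.0625 gives g = 0.4055, positive; keep [1.0625, 1.125]

---+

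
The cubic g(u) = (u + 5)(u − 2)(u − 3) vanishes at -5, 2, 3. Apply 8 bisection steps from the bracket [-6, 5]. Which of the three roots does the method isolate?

-5

u = -0.5 gives g = 39.375, positive; keep [-6, -0.5]
u = -3.25 gives g = 57.421875, positive; keep [-6, -3.25]
u = -4.625 gives g = 18.943359, positive; keep [-6, -4.625]
u = -5.3125 gives g = -18.9954, negative; keep [-5.3125, -4.625]
u = -4.96875 gives g = 1.7354, positive; keep [-5.3125, -4.96875]
u = -5.140625 gives g = -8.1744, negative; keep [-5.140625, -4.96875]
u = -5.0546875 gives g = -3.1075, negative; keep [-5.0546875, -4.96875]
u = -5.01171875 gives g = -0.6583, negative; keep [-5.01171875, -4.96875]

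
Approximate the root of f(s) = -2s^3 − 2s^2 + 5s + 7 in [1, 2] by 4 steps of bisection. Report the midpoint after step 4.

f(1.5) = 3.25 > 0, so the root lies in [1.5, 2]
f(1.75) = -1.09375 < 0, so the root lies in [1.5, 1.75]
f(1.625) = 1.261719 > 0, so the root lies in [1.625, 1.75]
f(1.6875) = 0.1313 > 0, so the root lies in [1.6875, 1.75]

1.6875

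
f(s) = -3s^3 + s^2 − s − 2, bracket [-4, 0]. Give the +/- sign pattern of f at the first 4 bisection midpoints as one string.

++-+

f(-2) = 28 > 0, so the root lies in [-2, 0]
f(-1) = 3 > 0, so the root lies in [-1, 0]
f(-0.5) = -0.875 < 0, so the root lies in [-1, -0.5]
f(-0.75) = 0.5781 > 0, so the root lies in [-0.75, -0.5]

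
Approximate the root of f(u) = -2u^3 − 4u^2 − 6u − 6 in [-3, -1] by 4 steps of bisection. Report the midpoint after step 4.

-1.375

m = -2, f(m) = 6 (+); new bracket [-2, -1]
m = -1.5, f(m) = 0.75 (+); new bracket [-1.5, -1]
m = -1.25, f(m) = -0.84375 (−); new bracket [-1.5, -1.25]
m = -1.375, f(m) = -0.1133 (−); new bracket [-1.5, -1.375]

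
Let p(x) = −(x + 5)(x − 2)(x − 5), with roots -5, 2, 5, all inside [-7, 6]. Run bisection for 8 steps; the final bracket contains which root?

-5

p(-0.5) = -61.875 < 0, so the root lies in [-7, -0.5]
p(-3.75) = -62.890625 < 0, so the root lies in [-7, -3.75]
p(-5.375) = 28.693359 > 0, so the root lies in [-5.375, -3.75]
p(-4.5625) = -27.4548 < 0, so the root lies in [-5.375, -4.5625]
p(-4.96875) = -2.1709 < 0, so the root lies in [-5.375, -4.96875]
p(-5.171875) = 12.5385 > 0, so the root lies in [-5.171875, -4.96875]
p(-5.0703125) = 5.0063 > 0, so the root lies in [-5.0703125, -4.96875]
p(-5.01953125) = 1.3737 > 0, so the root lies in [-5.01953125, -4.96875]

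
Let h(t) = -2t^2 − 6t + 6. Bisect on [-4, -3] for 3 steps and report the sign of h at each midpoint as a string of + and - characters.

m = -3.5, h(m) = 2.5 (+); new bracket [-4, -3.5]
m = -3.75, h(m) = 0.375 (+); new bracket [-4, -3.75]
m = -3.875, h(m) = -0.78125 (−); new bracket [-3.875, -3.75]

++-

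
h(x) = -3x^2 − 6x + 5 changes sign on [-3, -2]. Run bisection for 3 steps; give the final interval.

[-2.75, -2.625]

x = -2.5 gives h = 1.25, positive; keep [-3, -2.5]
x = -2.75 gives h = -1.1875, negative; keep [-2.75, -2.5]
x = -2.625 gives h = 0.078125, positive; keep [-2.75, -2.625]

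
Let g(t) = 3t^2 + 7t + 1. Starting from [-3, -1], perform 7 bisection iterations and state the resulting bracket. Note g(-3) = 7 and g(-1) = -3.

[-2.1875, -2.171875]

m = -2, g(m) = -1 (−); new bracket [-3, -2]
m = -2.5, g(m) = 2.25 (+); new bracket [-2.5, -2]
m = -2.25, g(m) = 0.4375 (+); new bracket [-2.25, -2]
m = -2.125, g(m) = -0.3281 (−); new bracket [-2.25, -2.125]
m = -2.1875, g(m) = 0.043 (+); new bracket [-2.1875, -2.125]
m = -2.15625, g(m) = -0.1455 (−); new bracket [-2.1875, -2.15625]
m = -2.171875, g(m) = -0.052 (−); new bracket [-2.1875, -2.171875]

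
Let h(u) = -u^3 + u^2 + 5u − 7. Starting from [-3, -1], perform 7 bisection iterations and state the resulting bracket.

[-2.375, -2.359375]

m = -2, h(m) = -5 (−); new bracket [-3, -2]
m = -2.5, h(m) = 2.375 (+); new bracket [-2.5, -2]
m = -2.25, h(m) = -1.796875 (−); new bracket [-2.5, -2.25]
m = -2.375, h(m) = 0.1621 (+); new bracket [-2.375, -2.25]
m = -2.3125, h(m) = -0.8484 (−); new bracket [-2.375, -2.3125]
m = -2.34375, h(m) = -0.351 (−); new bracket [-2.375, -2.34375]
m = -2.359375, h(m) = -0.0964 (−); new bracket [-2.375, -2.359375]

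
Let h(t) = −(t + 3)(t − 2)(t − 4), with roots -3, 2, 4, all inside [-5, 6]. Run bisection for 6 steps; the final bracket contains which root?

-3

h(0.5) = -18.375 < 0, so the root lies in [-5, 0.5]
h(-2.25) = -19.921875 < 0, so the root lies in [-5, -2.25]
h(-3.625) = 26.806641 > 0, so the root lies in [-3.625, -2.25]
h(-2.9375) = -2.1409 < 0, so the root lies in [-3.625, -2.9375]
h(-3.28125) = 10.8152 > 0, so the root lies in [-3.28125, -2.9375]
h(-3.109375) = 3.973 > 0, so the root lies in [-3.109375, -2.9375]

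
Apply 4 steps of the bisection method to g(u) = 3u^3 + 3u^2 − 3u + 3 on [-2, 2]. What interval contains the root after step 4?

[-2, -1.75]

g(0) = 3 > 0, so the root lies in [-2, 0]
g(-1) = 6 > 0, so the root lies in [-2, -1]
g(-1.5) = 4.125 > 0, so the root lies in [-2, -1.5]
g(-1.75) = 1.3594 > 0, so the root lies in [-2, -1.75]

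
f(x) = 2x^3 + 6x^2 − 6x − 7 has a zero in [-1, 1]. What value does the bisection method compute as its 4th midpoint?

m = 0, f(m) = -7 (−); new bracket [-1, 0]
m = -0.5, f(m) = -2.75 (−); new bracket [-1, -0.5]
m = -0.75, f(m) = 0.03125 (+); new bracket [-0.75, -0.5]
m = -0.625, f(m) = -1.3945 (−); new bracket [-0.75, -0.625]

-0.625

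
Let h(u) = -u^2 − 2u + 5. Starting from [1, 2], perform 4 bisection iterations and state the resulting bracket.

[1.4375, 1.5]

m = 1.5, h(m) = -0.25 (−); new bracket [1, 1.5]
m = 1.25, h(m) = 0.9375 (+); new bracket [1.25, 1.5]
m = 1.375, h(m) = 0.359375 (+); new bracket [1.375, 1.5]
m = 1.4375, h(m) = 0.0586 (+); new bracket [1.4375, 1.5]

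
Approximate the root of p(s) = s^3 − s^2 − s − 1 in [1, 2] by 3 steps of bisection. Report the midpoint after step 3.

1.875

s = 1.5 gives p = -1.375, negative; keep [1.5, 2]
s = 1.75 gives p = -0.453125, negative; keep [1.75, 2]
s = 1.875 gives p = 0.201172, positive; keep [1.75, 1.875]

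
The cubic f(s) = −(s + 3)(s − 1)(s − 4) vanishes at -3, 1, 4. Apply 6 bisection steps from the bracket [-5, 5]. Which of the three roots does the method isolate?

f(0) = -12 < 0, so the root lies in [-5, 0]
f(-2.5) = -11.375 < 0, so the root lies in [-5, -2.5]
f(-3.75) = 27.609375 > 0, so the root lies in [-3.75, -2.5]
f(-3.125) = 3.6738 > 0, so the root lies in [-3.125, -2.5]
f(-2.8125) = -4.8699 < 0, so the root lies in [-3.125, -2.8125]
f(-2.96875) = -0.8643 < 0, so the root lies in [-3.125, -2.96875]

-3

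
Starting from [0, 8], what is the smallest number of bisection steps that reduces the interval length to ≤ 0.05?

Width after n steps is 8/2^n. Need 2^n ≥ 8/0.05 = 160.
2^7 = 128 < 160 ≤ 2^8 = 256, so n = 8.

8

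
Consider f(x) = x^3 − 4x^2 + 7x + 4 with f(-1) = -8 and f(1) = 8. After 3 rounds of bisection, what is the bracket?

[-0.5, -0.25]

x = 0 gives f = 4, positive; keep [-1, 0]
x = -0.5 gives f = -0.625, negative; keep [-0.5, 0]
x = -0.25 gives f = 1.984375, positive; keep [-0.5, -0.25]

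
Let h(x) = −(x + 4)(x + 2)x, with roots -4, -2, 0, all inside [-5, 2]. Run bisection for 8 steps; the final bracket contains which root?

midpoint -1.5: h = 1.875 > 0 → [-1.5, 2]
midpoint 0.25: h = -2.390625 < 0 → [-1.5, 0.25]
midpoint -0.625: h = 2.900391 > 0 → [-0.625, 0.25]
midpoint -0.1875: h = 1.2957 > 0 → [-0.1875, 0.25]
midpoint 0.03125: h = -0.2559 < 0 → [-0.1875, 0.03125]
midpoint -0.078125: h = 0.5889 > 0 → [-0.078125, 0.03125]
midpoint -0.0234375: h = 0.1842 > 0 → [-0.0234375, 0.03125]
midpoint 0.00390625: h = -0.0313 < 0 → [-0.0234375, 0.00390625]

0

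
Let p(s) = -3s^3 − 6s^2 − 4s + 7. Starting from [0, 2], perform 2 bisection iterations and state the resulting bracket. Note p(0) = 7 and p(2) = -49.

[0.5, 1]

m = 1, p(m) = -6 (−); new bracket [0, 1]
m = 0.5, p(m) = 3.125 (+); new bracket [0.5, 1]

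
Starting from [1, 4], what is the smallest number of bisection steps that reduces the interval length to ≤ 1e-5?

19

Width after n steps is 3/2^n. Need 2^n ≥ 3/1e-5 = 300000.
2^18 = 262144 < 300000 ≤ 2^19 = 524288, so n = 19.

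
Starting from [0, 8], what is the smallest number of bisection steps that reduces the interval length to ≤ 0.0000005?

24

Width after n steps is 8/2^n. Need 2^n ≥ 8/0.0000005 = 16000000.
2^23 = 8388608 < 16000000 ≤ 2^24 = 16777216, so n = 24.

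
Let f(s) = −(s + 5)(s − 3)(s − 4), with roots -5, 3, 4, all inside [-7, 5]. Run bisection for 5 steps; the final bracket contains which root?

f(-1) = -80 < 0, so the root lies in [-7, -1]
f(-4) = -56 < 0, so the root lies in [-7, -4]
f(-5.5) = 40.375 > 0, so the root lies in [-5.5, -4]
f(-4.75) = -16.9531 < 0, so the root lies in [-5.5, -4.75]
f(-5.125) = 9.2676 > 0, so the root lies in [-5.125, -4.75]

-5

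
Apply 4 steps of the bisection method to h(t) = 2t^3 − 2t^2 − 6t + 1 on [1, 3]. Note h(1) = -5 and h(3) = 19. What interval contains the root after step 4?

[2.125, 2.25]

h(2) = -3 < 0, so the root lies in [2, 3]
h(2.5) = 4.75 > 0, so the root lies in [2, 2.5]
h(2.25) = 0.15625 > 0, so the root lies in [2, 2.25]
h(2.125) = -1.5898 < 0, so the root lies in [2.125, 2.25]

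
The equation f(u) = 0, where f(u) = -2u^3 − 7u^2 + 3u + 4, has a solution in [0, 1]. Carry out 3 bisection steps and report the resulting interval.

midpoint 0.5: f = 3.5 > 0 → [0.5, 1]
midpoint 0.75: f = 1.46875 > 0 → [0.75, 1]
midpoint 0.875: f = -0.074219 < 0 → [0.75, 0.875]

[0.75, 0.875]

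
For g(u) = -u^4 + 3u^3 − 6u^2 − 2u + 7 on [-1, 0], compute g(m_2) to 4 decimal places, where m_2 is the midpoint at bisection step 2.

midpoint -0.5: g = 6.0625 > 0 → [-1, -0.5]
midpoint -0.75: g = 3.542969 > 0 → [-1, -0.75]

3.5430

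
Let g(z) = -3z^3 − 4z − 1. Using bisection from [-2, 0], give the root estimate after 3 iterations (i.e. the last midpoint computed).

g(-1) = 6 > 0, so the root lies in [-1, 0]
g(-0.5) = 1.375 > 0, so the root lies in [-0.5, 0]
g(-0.25) = 0.046875 > 0, so the root lies in [-0.25, 0]

-0.25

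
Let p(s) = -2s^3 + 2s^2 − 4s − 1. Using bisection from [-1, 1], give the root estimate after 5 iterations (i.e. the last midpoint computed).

p(0) = -1 < 0, so the root lies in [-1, 0]
p(-0.5) = 1.75 > 0, so the root lies in [-0.5, 0]
p(-0.25) = 0.15625 > 0, so the root lies in [-0.25, 0]
p(-0.125) = -0.4648 < 0, so the root lies in [-0.25, -0.125]
p(-0.1875) = -0.1665 < 0, so the root lies in [-0.25, -0.1875]

-0.1875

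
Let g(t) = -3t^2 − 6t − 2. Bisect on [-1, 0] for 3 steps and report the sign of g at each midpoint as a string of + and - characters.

+--

m = -0.5, g(m) = 0.25 (+); new bracket [-0.5, 0]
m = -0.25, g(m) = -0.6875 (−); new bracket [-0.5, -0.25]
m = -0.375, g(m) = -0.171875 (−); new bracket [-0.5, -0.375]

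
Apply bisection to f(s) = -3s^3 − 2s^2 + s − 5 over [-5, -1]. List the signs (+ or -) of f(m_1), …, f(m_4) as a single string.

midpoint -3: f = 55 > 0 → [-3, -1]
midpoint -2: f = 9 > 0 → [-2, -1]
midpoint -1.5: f = -0.875 < 0 → [-2, -1.5]
midpoint -1.75: f = 3.2031 > 0 → [-1.75, -1.5]

++-+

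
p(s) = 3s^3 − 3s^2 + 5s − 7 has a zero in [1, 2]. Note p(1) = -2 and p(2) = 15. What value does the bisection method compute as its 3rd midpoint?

m = 1.5, p(m) = 3.875 (+); new bracket [1, 1.5]
m = 1.25, p(m) = 0.421875 (+); new bracket [1, 1.25]
m = 1.125, p(m) = -0.900391 (−); new bracket [1.125, 1.25]

1.125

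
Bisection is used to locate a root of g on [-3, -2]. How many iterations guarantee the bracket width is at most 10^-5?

17

Width after n steps is 1/2^n. Need 2^n ≥ 1/10^-5 = 100000.
2^16 = 65536 < 100000 ≤ 2^17 = 131072, so n = 17.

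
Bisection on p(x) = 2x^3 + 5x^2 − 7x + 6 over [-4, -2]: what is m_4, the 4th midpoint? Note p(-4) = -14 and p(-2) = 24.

-3.625

midpoint -3: p = 18 > 0 → [-4, -3]
midpoint -3.5: p = 6 > 0 → [-4, -3.5]
midpoint -3.75: p = -2.90625 < 0 → [-3.75, -3.5]
midpoint -3.625: p = 1.8086 > 0 → [-3.75, -3.625]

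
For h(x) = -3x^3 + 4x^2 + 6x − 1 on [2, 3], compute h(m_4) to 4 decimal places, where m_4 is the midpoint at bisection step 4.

h(2.5) = -7.875 < 0, so the root lies in [2, 2.5]
h(2.25) = -1.421875 < 0, so the root lies in [2, 2.25]
h(2.125) = 1.025391 > 0, so the root lies in [2.125, 2.25]
h(2.1875) = -0.137 < 0, so the root lies in [2.125, 2.1875]

-0.1370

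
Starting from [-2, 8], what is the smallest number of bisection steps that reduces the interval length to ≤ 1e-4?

Width after n steps is 10/2^n. Need 2^n ≥ 10/1e-4 = 100000.
2^16 = 65536 < 100000 ≤ 2^17 = 131072, so n = 17.

17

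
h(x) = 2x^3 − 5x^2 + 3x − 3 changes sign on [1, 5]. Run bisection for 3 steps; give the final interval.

[2, 2.5]

x = 3 gives h = 15, positive; keep [1, 3]
x = 2 gives h = -1, negative; keep [2, 3]
x = 2.5 gives h = 4.5, positive; keep [2, 2.5]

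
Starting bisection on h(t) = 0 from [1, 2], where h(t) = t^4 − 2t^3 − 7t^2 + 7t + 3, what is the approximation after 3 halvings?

midpoint 1.5: h = -3.9375 < 0 → [1, 1.5]
midpoint 1.25: h = -0.652344 < 0 → [1, 1.25]
midpoint 1.125: h = 0.769775 > 0 → [1.125, 1.25]

1.125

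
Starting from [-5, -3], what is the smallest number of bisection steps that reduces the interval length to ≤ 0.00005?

16

Width after n steps is 2/2^n. Need 2^n ≥ 2/0.00005 = 40000.
2^15 = 32768 < 40000 ≤ 2^16 = 65536, so n = 16.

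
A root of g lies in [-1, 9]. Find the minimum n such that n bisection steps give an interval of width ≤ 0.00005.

Width after n steps is 10/2^n. Need 2^n ≥ 10/0.00005 = 200000.
2^17 = 131072 < 200000 ≤ 2^18 = 262144, so n = 18.

18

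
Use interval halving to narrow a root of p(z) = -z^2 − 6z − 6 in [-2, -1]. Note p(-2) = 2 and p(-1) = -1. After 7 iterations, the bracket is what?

z = -1.5 gives p = 0.75, positive; keep [-1.5, -1]
z = -1.25 gives p = -0.0625, negative; keep [-1.5, -1.25]
z = -1.375 gives p = 0.359375, positive; keep [-1.375, -1.25]
z = -1.3125 gives p = 0.1523, positive; keep [-1.3125, -1.25]
z = -1.28125 gives p = 0.0459, positive; keep [-1.28125, -1.25]
z = -1.265625 gives p = -0.0081, negative; keep [-1.28125, -1.265625]
z = -1.2734375 gives p = 0.019, positive; keep [-1.2734375, -1.265625]

[-1.2734375, -1.265625]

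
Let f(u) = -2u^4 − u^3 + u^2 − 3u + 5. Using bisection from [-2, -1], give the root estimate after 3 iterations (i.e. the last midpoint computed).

midpoint -1.5: f = 5 > 0 → [-2, -1.5]
midpoint -1.75: f = -0.085938 < 0 → [-1.75, -1.5]
midpoint -1.625: f = 2.86084 > 0 → [-1.75, -1.625]

-1.625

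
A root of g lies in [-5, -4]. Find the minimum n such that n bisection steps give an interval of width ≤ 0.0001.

Width after n steps is 1/2^n. Need 2^n ≥ 1/0.0001 = 10000.
2^13 = 8192 < 10000 ≤ 2^14 = 16384, so n = 14.

14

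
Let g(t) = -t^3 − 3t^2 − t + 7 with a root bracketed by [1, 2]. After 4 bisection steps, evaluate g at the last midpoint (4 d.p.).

-0.0925

midpoint 1.5: g = -4.625 < 0 → [1, 1.5]
midpoint 1.25: g = -0.890625 < 0 → [1, 1.25]
midpoint 1.125: g = 0.654297 > 0 → [1.125, 1.25]
midpoint 1.1875: g = -0.0925 < 0 → [1.125, 1.1875]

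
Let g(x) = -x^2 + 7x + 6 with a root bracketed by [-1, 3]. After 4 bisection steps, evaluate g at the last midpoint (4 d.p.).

m = 1, g(m) = 12 (+); new bracket [-1, 1]
m = 0, g(m) = 6 (+); new bracket [-1, 0]
m = -0.5, g(m) = 2.25 (+); new bracket [-1, -0.5]
m = -0.75, g(m) = 0.1875 (+); new bracket [-1, -0.75]

0.1875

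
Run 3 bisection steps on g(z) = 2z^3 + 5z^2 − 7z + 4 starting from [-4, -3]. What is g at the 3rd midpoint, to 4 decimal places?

-0.1914

z = -3.5 gives g = 4, positive; keep [-4, -3.5]
z = -3.75 gives g = -4.90625, negative; keep [-3.75, -3.5]
z = -3.625 gives g = -0.191406, negative; keep [-3.625, -3.5]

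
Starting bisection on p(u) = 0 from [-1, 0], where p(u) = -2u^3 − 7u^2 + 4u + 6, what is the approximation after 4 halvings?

-0.6875

p(-0.5) = 2.5 > 0, so the root lies in [-1, -0.5]
p(-0.75) = -0.09375 < 0, so the root lies in [-0.75, -0.5]
p(-0.625) = 1.253906 > 0, so the root lies in [-0.75, -0.625]
p(-0.6875) = 0.5913 > 0, so the root lies in [-0.75, -0.6875]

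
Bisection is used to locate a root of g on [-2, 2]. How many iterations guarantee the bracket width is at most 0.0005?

13

Width after n steps is 4/2^n. Need 2^n ≥ 4/0.0005 = 8000.
2^12 = 4096 < 8000 ≤ 2^13 = 8192, so n = 13.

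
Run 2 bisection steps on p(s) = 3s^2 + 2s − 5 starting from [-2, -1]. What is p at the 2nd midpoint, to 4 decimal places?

midpoint -1.5: p = -1.25 < 0 → [-2, -1.5]
midpoint -1.75: p = 0.6875 > 0 → [-1.75, -1.5]

0.6875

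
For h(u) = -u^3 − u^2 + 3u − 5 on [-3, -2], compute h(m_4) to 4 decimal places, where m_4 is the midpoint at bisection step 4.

0.8997

h(-2.5) = -3.125 < 0, so the root lies in [-3, -2.5]
h(-2.75) = -0.015625 < 0, so the root lies in [-3, -2.75]
h(-2.875) = 1.873047 > 0, so the root lies in [-2.875, -2.75]
h(-2.8125) = 0.8997 > 0, so the root lies in [-2.8125, -2.75]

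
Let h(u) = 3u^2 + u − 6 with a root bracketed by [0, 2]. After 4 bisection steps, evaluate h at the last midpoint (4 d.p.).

1.0469

m = 1, h(m) = -2 (−); new bracket [1, 2]
m = 1.5, h(m) = 2.25 (+); new bracket [1, 1.5]
m = 1.25, h(m) = -0.0625 (−); new bracket [1.25, 1.5]
m = 1.375, h(m) = 1.0469 (+); new bracket [1.25, 1.375]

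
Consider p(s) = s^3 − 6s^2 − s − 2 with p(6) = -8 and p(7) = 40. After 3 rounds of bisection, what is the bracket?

[6.125, 6.25]

midpoint 6.5: p = 12.625 > 0 → [6, 6.5]
midpoint 6.25: p = 1.515625 > 0 → [6, 6.25]
midpoint 6.125: p = -3.435547 < 0 → [6.125, 6.25]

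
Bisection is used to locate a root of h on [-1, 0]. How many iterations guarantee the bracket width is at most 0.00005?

Width after n steps is 1/2^n. Need 2^n ≥ 1/0.00005 = 20000.
2^14 = 16384 < 20000 ≤ 2^15 = 32768, so n = 15.

15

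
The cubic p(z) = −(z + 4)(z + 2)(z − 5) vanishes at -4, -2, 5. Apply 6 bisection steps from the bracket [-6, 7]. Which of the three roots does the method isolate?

5

m = 0.5, p(m) = 50.625 (+); new bracket [0.5, 7]
m = 3.75, p(m) = 55.703125 (+); new bracket [3.75, 7]
m = 5.375, p(m) = -25.927734 (−); new bracket [3.75, 5.375]
m = 4.5625, p(m) = 24.5837 (+); new bracket [4.5625, 5.375]
m = 4.96875, p(m) = 1.9532 (+); new bracket [4.96875, 5.375]
m = 5.171875, p(m) = -11.3059 (−); new bracket [4.96875, 5.171875]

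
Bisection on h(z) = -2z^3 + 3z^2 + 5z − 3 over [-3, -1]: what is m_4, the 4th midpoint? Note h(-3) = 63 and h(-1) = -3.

midpoint -2: h = 15 > 0 → [-2, -1]
midpoint -1.5: h = 3 > 0 → [-1.5, -1]
midpoint -1.25: h = -0.65625 < 0 → [-1.5, -1.25]
midpoint -1.375: h = 0.9961 > 0 → [-1.375, -1.25]

-1.375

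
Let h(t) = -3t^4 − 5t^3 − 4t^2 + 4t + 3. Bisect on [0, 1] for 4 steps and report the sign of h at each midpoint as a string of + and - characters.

m = 0.5, h(m) = 3.1875 (+); new bracket [0.5, 1]
m = 0.75, h(m) = 0.691406 (+); new bracket [0.75, 1]
m = 0.875, h(m) = -1.670654 (−); new bracket [0.75, 0.875]
m = 0.8125, h(m) = -0.3799 (−); new bracket [0.75, 0.8125]

++--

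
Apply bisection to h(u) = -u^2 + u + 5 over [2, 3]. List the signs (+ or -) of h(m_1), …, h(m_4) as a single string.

++--

midpoint 2.5: h = 1.25 > 0 → [2.5, 3]
midpoint 2.75: h = 0.1875 > 0 → [2.75, 3]
midpoint 2.875: h = -0.390625 < 0 → [2.75, 2.875]
midpoint 2.8125: h = -0.0977 < 0 → [2.75, 2.8125]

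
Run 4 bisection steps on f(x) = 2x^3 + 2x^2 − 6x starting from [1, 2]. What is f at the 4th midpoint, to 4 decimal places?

midpoint 1.5: f = 2.25 > 0 → [1, 1.5]
midpoint 1.25: f = -0.46875 < 0 → [1.25, 1.5]
midpoint 1.375: f = 0.730469 > 0 → [1.25, 1.375]
midpoint 1.3125: f = 0.0923 > 0 → [1.25, 1.3125]

0.0923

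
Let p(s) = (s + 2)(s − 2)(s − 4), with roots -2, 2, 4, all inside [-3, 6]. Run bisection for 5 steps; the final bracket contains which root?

-2

p(1.5) = 4.375 > 0, so the root lies in [-3, 1.5]
p(-0.75) = 16.328125 > 0, so the root lies in [-3, -0.75]
p(-1.875) = 2.845703 > 0, so the root lies in [-3, -1.875]
p(-2.4375) = -12.4978 < 0, so the root lies in [-2.4375, -1.875]
p(-2.15625) = -3.998 < 0, so the root lies in [-2.15625, -1.875]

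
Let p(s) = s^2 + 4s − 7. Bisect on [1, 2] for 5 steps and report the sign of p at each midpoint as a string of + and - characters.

m = 1.5, p(m) = 1.25 (+); new bracket [1, 1.5]
m = 1.25, p(m) = -0.4375 (−); new bracket [1.25, 1.5]
m = 1.375, p(m) = 0.390625 (+); new bracket [1.25, 1.375]
m = 1.3125, p(m) = -0.0273 (−); new bracket [1.3125, 1.375]
m = 1.34375, p(m) = 0.1807 (+); new bracket [1.3125, 1.34375]

+-+-+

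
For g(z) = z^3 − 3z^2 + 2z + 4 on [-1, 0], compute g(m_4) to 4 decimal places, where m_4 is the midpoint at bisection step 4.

-0.1418

g(-0.5) = 2.125 > 0, so the root lies in [-1, -0.5]
g(-0.75) = 0.390625 > 0, so the root lies in [-1, -0.75]
g(-0.875) = -0.716797 < 0, so the root lies in [-0.875, -0.75]
g(-0.8125) = -0.1418 < 0, so the root lies in [-0.8125, -0.75]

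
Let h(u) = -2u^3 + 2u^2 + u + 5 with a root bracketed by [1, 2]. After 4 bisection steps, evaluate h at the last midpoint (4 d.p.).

h(1.5) = 4.25 > 0, so the root lies in [1.5, 2]
h(1.75) = 2.15625 > 0, so the root lies in [1.75, 2]
h(1.875) = 0.722656 > 0, so the root lies in [1.875, 2]
h(1.9375) = -0.1011 < 0, so the root lies in [1.875, 1.9375]

-0.1011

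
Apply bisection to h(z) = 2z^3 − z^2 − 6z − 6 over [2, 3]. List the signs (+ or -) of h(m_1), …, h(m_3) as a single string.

midpoint 2.5: h = 4 > 0 → [2, 2.5]
midpoint 2.25: h = -1.78125 < 0 → [2.25, 2.5]
midpoint 2.375: h = 0.902344 > 0 → [2.25, 2.375]

+-+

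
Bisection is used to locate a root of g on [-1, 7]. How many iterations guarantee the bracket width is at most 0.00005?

Width after n steps is 8/2^n. Need 2^n ≥ 8/0.00005 = 160000.
2^17 = 131072 < 160000 ≤ 2^18 = 262144, so n = 18.

18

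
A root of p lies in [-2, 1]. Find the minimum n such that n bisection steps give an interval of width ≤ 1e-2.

Width after n steps is 3/2^n. Need 2^n ≥ 3/1e-2 = 300.
2^8 = 256 < 300 ≤ 2^9 = 512, so n = 9.

9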